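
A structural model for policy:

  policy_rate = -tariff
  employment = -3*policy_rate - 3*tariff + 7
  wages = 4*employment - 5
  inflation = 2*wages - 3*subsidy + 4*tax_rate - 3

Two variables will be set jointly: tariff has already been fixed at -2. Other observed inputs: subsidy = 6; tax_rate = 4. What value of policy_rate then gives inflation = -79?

policy_rate = 7

With tariff held at -2:
Intervening on policy_rate fixes its value directly, overriding its dependence on tariff.
Substituting into the employment equation gives employment = -3*policy_rate + 13.
Substituting into the wages equation gives wages = -12*policy_rate + 47.
So inflation = -24*policy_rate + 89.
Solve -24*policy_rate + 89 = -79: policy_rate = (-79 - 89) / -24 = 7.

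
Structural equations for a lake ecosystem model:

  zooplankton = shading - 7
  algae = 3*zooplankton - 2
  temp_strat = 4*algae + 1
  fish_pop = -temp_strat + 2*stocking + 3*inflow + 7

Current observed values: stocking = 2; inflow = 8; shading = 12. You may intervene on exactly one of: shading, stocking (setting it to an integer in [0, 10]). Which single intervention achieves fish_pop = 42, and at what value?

set shading = 7

Intervening on shading: with other inputs at their observed values, fish_pop = -12*shading + 126. Solving for 42 gives shading = 7, within [0, 10].
Intervening on stocking: fish_pop = 2*stocking - 22. Reaching 42 requires stocking = 32, outside [0, 10].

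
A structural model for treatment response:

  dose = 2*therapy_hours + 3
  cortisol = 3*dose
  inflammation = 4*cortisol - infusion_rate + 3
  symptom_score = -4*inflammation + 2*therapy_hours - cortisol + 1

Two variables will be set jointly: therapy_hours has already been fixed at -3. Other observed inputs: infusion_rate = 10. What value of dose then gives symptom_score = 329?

With therapy_hours held at -3:
Intervening on dose fixes its value directly, overriding its dependence on therapy_hours.
Substituting into the inflammation equation gives inflammation = 12*dose - 7.
So symptom_score = -51*dose + 23.
Solve -51*dose + 23 = 329: dose = (329 - 23) / -51 = -6.

dose = -6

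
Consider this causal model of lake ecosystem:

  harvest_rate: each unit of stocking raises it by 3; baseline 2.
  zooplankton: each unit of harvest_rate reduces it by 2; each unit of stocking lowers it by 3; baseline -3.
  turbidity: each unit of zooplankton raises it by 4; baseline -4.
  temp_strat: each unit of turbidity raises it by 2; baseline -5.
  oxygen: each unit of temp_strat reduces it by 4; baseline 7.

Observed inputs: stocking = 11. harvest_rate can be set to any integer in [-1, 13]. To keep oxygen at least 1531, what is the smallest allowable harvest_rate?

Intervening on harvest_rate fixes its value directly, overriding its dependence on stocking.
Substituting into the zooplankton equation gives zooplankton = -2*harvest_rate - 36.
turbidity becomes -8*harvest_rate - 148.
Substituting into the temp_strat equation gives temp_strat = -16*harvest_rate - 301.
So oxygen = 64*harvest_rate + 1211.
Require 64*harvest_rate + 1211 ≥ 1531, so harvest_rate ≥ 5.
The smallest integer in [-1, 13] satisfying this is 5.

harvest_rate = 5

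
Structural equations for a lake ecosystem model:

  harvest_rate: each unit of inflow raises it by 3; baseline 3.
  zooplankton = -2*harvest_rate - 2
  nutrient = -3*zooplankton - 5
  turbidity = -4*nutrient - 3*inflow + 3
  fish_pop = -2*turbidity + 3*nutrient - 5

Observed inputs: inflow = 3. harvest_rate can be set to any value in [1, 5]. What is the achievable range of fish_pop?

84 to 348

Intervening on harvest_rate fixes its value directly, overriding its dependence on inflow.
Substituting into the nutrient equation gives nutrient = 6*harvest_rate + 1.
Substituting into the turbidity equation gives turbidity = -24*harvest_rate - 10.
Substituting into the fish_pop equation gives fish_pop = 66*harvest_rate + 18.
Linear in harvest_rate, so extremes are at the endpoints: harvest_rate = 1 gives fish_pop = 84; harvest_rate = 5 gives fish_pop = 348.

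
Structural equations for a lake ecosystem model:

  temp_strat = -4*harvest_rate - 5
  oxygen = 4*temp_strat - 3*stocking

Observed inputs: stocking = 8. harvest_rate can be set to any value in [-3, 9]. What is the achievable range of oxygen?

-188 to 4

Substituting into the oxygen equation gives oxygen = -16*harvest_rate - 44.
Linear in harvest_rate, so extremes are at the endpoints: harvest_rate = -3 gives oxygen = 4; harvest_rate = 9 gives oxygen = -188.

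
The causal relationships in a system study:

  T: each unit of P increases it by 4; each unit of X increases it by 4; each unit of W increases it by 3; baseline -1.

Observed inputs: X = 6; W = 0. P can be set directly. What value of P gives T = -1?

Substituting into the T equation gives T = 4*P + 23.
Solve 4*P + 23 = -1: P = (-1 - 23) / 4 = -6.

P = -6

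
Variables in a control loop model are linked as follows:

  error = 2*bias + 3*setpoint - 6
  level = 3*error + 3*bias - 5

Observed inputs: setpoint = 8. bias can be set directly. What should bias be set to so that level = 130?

Substituting into the error equation gives error = 2*bias + 18.
Substituting into the level equation gives level = 9*bias + 49.
Solve 9*bias + 49 = 130: bias = (130 - 49) / 9 = 9.

bias = 9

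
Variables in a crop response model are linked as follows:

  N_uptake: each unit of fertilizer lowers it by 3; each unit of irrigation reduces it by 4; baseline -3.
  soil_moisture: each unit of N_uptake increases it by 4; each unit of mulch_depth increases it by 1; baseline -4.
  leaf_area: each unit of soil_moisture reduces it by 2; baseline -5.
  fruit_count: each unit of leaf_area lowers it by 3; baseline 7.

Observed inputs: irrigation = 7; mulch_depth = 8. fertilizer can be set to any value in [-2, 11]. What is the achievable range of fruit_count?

Substituting into the N_uptake equation gives N_uptake = -3*fertilizer - 31.
Substituting into the soil_moisture equation gives soil_moisture = -12*fertilizer - 120.
This gives leaf_area = 24*fertilizer + 235.
So fruit_count = -72*fertilizer - 698.
Linear in fertilizer, so extremes are at the endpoints: fertilizer = -2 gives fruit_count = -554; fertilizer = 11 gives fruit_count = -1490.

-1490 to -554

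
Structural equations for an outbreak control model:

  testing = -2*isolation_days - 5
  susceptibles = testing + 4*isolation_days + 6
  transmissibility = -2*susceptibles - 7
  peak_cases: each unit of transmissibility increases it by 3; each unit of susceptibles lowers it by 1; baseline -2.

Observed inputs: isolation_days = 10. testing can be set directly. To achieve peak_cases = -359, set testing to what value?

Intervening on testing fixes its value directly, overriding its dependence on isolation_days.
Substituting into the susceptibles equation gives susceptibles = testing + 46.
This gives transmissibility = -2*testing - 99.
Substituting into the peak_cases equation gives peak_cases = -7*testing - 345.
Solve -7*testing - 345 = -359: testing = (-359 + 345) / -7 = 2.

testing = 2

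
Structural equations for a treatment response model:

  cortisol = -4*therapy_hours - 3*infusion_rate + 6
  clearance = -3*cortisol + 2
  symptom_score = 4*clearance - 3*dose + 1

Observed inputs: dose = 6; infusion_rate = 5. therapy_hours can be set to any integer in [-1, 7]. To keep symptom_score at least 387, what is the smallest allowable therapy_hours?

therapy_hours = 6

Substituting into the cortisol equation gives cortisol = -4*therapy_hours - 9.
clearance becomes 12*therapy_hours + 29.
Substituting into the symptom_score equation gives symptom_score = 48*therapy_hours + 99.
Require 48*therapy_hours + 99 ≥ 387, so therapy_hours ≥ 6.
The smallest integer in [-1, 7] satisfying this is 6.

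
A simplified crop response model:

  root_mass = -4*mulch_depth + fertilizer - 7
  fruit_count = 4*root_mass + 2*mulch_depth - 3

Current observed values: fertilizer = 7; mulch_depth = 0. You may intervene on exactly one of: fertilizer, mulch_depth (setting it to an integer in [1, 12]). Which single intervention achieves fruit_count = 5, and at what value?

set fertilizer = 9

Intervening on fertilizer: with other inputs at their observed values, fruit_count = 4*fertilizer - 31. Solving for 5 gives fertilizer = 9, within [1, 12].
Intervening on mulch_depth: fruit_count = -14*mulch_depth - 3. Reaching 5 requires mulch_depth = -4/7, not an integer.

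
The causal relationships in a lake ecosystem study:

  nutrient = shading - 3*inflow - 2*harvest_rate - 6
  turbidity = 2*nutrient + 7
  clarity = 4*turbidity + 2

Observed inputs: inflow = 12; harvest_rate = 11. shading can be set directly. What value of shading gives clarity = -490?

shading = -1

Substituting into the nutrient equation gives nutrient = shading - 64.
This gives turbidity = 2*shading - 121.
This gives clarity = 8*shading - 482.
Solve 8*shading - 482 = -490: shading = (-490 + 482) / 8 = -1.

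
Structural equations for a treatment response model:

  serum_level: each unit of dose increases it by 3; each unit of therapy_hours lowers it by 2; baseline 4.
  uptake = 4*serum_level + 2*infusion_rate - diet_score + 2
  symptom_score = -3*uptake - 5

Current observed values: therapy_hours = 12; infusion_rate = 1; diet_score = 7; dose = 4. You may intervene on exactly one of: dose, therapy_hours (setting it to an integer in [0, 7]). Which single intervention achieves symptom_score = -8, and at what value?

set dose = 7

Intervening on dose: with other inputs at their observed values, symptom_score = -36*dose + 244. Solving for -8 gives dose = 7, within [0, 7].
Intervening on therapy_hours: symptom_score = 24*therapy_hours - 188. Reaching -8 requires therapy_hours = 15/2, not an integer.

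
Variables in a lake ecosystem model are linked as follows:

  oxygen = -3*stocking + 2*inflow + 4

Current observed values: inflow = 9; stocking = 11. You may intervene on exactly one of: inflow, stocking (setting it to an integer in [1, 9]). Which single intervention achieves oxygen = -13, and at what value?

Intervening on inflow: with other inputs at their observed values, oxygen = 2*inflow - 29. Solving for -13 gives inflow = 8, within [1, 9].
Intervening on stocking: oxygen = -3*stocking + 22. Reaching -13 requires stocking = 35/3, not an integer.

set inflow = 8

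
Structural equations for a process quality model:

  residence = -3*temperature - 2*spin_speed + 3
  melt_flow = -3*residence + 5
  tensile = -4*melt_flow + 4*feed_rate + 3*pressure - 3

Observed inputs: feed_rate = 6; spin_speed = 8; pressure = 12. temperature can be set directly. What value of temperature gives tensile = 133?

temperature = -7

Substituting into the residence equation gives residence = -3*temperature - 13.
Substituting into the melt_flow equation gives melt_flow = 9*temperature + 44.
Substituting into the tensile equation gives tensile = -36*temperature - 119.
Solve -36*temperature - 119 = 133: temperature = (133 + 119) / -36 = -7.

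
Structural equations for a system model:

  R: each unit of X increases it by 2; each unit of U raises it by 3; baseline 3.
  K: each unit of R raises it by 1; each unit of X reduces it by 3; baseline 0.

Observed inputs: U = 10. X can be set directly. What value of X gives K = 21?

Substituting into the R equation gives R = 2*X + 33.
Substituting into the K equation gives K = -X + 33.
Solve -X + 33 = 21: X = (21 - 33) / -1 = 12.

X = 12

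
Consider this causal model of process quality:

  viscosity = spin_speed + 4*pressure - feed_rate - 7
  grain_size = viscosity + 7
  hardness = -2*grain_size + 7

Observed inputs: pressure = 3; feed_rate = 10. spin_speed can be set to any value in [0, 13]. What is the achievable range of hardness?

-23 to 3

Substituting into the viscosity equation gives viscosity = spin_speed - 5.
grain_size becomes spin_speed + 2.
This gives hardness = -2*spin_speed + 3.
Linear in spin_speed, so extremes are at the endpoints: spin_speed = 0 gives hardness = 3; spin_speed = 13 gives hardness = -23.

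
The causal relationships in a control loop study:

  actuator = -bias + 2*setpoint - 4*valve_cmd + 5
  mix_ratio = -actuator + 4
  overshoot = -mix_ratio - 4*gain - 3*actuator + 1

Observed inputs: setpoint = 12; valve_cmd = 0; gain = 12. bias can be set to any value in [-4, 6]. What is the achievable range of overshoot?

Substituting into the actuator equation gives actuator = -bias + 29.
So mix_ratio = bias - 25.
Substituting into the overshoot equation gives overshoot = 2*bias - 109.
Linear in bias, so extremes are at the endpoints: bias = -4 gives overshoot = -117; bias = 6 gives overshoot = -97.

-117 to -97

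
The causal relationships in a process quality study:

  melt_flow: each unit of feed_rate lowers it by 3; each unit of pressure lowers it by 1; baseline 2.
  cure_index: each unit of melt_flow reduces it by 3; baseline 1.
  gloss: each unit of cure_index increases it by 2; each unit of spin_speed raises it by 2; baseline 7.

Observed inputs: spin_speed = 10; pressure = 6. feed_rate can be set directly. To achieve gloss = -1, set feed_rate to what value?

feed_rate = -3

Substituting into the melt_flow equation gives melt_flow = -3*feed_rate - 4.
Substituting into the cure_index equation gives cure_index = 9*feed_rate + 13.
So gloss = 18*feed_rate + 53.
Solve 18*feed_rate + 53 = -1: feed_rate = (-1 - 53) / 18 = -3.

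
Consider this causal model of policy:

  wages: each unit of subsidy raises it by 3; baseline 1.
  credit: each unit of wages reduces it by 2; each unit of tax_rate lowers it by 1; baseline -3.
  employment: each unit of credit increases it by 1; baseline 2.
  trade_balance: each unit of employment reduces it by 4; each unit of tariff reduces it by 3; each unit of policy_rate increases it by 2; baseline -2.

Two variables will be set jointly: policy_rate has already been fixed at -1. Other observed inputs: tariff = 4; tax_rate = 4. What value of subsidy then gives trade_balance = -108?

With policy_rate held at -1:
Substituting into the credit equation gives credit = -6*subsidy - 9.
Substituting into the employment equation gives employment = -6*subsidy - 7.
Substituting into the trade_balance equation gives trade_balance = 24*subsidy + 12.
Solve 24*subsidy + 12 = -108: subsidy = (-108 - 12) / 24 = -5.

subsidy = -5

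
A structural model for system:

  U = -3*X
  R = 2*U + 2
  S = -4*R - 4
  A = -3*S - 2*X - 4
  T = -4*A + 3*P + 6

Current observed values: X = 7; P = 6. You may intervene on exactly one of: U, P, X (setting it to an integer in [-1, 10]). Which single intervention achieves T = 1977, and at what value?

set P = 9

Intervening on U: T = -96*U - 48. Reaching 1977 requires U = -675/32, not an integer.
Intervening on P: with other inputs at their observed values, T = 3*P + 1950. Solving for 1977 gives P = 9, within [-1, 10].
Intervening on X: T = 296*X - 104. Reaching 1977 requires X = 2081/296, not an integer.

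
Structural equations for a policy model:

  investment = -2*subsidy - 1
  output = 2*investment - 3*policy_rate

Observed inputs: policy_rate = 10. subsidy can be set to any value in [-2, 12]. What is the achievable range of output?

Substituting into the output equation gives output = -4*subsidy - 32.
Linear in subsidy, so extremes are at the endpoints: subsidy = -2 gives output = -24; subsidy = 12 gives output = -80.

-80 to -24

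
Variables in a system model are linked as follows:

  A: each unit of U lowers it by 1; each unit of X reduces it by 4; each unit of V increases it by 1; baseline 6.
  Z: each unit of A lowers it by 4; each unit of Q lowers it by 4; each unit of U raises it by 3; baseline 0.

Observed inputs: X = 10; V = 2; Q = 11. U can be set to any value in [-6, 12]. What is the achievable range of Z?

42 to 168

Substituting into the A equation gives A = -U - 32.
So Z = 7*U + 84.
Linear in U, so extremes are at the endpoints: U = -6 gives Z = 42; U = 12 gives Z = 168.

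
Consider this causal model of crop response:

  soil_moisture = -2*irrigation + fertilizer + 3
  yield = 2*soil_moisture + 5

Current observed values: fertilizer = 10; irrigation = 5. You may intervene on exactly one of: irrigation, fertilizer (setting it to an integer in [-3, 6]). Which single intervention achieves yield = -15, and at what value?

set fertilizer = -3

Intervening on irrigation: yield = -4*irrigation + 31. Reaching -15 requires irrigation = 23/2, not an integer.
Intervening on fertilizer: with other inputs at their observed values, yield = 2*fertilizer - 9. Solving for -15 gives fertilizer = -3, within [-3, 6].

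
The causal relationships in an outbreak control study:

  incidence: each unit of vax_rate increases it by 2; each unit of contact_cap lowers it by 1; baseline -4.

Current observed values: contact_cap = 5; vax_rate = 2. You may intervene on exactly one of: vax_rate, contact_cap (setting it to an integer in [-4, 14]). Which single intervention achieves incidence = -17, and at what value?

Intervening on vax_rate: with other inputs at their observed values, incidence = 2*vax_rate - 9. Solving for -17 gives vax_rate = -4, within [-4, 14].
Intervening on contact_cap: incidence = -contact_cap. Reaching -17 requires contact_cap = 17, outside [-4, 14].

set vax_rate = -4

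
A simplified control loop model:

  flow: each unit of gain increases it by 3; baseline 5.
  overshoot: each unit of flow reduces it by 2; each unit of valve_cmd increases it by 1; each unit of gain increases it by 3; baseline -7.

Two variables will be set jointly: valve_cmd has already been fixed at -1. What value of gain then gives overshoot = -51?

With valve_cmd held at -1:
Substituting into the overshoot equation gives overshoot = -3*gain - 18.
Solve -3*gain - 18 = -51: gain = (-51 + 18) / -3 = 11.

gain = 11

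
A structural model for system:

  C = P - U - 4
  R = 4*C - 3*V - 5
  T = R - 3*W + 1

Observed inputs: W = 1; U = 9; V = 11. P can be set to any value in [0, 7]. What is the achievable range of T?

-92 to -64

Substituting into the C equation gives C = P - 13.
Substituting into the R equation gives R = 4*P - 90.
So T = 4*P - 92.
Linear in P, so extremes are at the endpoints: P = 0 gives T = -92; P = 7 gives T = -64.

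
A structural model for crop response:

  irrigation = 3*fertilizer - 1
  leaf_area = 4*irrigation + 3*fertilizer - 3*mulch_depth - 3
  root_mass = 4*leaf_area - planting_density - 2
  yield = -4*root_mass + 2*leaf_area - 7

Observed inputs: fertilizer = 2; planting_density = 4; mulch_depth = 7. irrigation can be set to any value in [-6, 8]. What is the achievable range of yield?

Intervening on irrigation fixes its value directly, overriding its dependence on fertilizer.
Substituting into the leaf_area equation gives leaf_area = 4*irrigation - 18.
Substituting into the root_mass equation gives root_mass = 16*irrigation - 78.
Substituting into the yield equation gives yield = -56*irrigation + 269.
Linear in irrigation, so extremes are at the endpoints: irrigation = -6 gives yield = 605; irrigation = 8 gives yield = -179.

-179 to 605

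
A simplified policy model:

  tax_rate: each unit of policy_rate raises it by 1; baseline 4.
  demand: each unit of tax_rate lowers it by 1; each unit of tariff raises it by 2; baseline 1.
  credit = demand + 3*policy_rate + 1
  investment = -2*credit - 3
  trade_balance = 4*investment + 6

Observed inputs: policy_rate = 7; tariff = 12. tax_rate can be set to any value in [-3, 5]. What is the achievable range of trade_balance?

-406 to -342

Intervening on tax_rate fixes its value directly, overriding its dependence on policy_rate.
Substituting into the demand equation gives demand = -tax_rate + 25.
Substituting into the credit equation gives credit = -tax_rate + 47.
Substituting into the investment equation gives investment = 2*tax_rate - 97.
So trade_balance = 8*tax_rate - 382.
Linear in tax_rate, so extremes are at the endpoints: tax_rate = -3 gives trade_balance = -406; tax_rate = 5 gives trade_balance = -342.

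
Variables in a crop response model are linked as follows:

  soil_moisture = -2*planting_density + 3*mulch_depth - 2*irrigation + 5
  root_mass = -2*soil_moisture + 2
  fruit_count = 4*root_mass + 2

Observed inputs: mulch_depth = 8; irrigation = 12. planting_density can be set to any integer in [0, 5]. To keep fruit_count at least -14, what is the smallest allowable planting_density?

planting_density = 1

Substituting into the soil_moisture equation gives soil_moisture = -2*planting_density + 5.
Substituting into the root_mass equation gives root_mass = 4*planting_density - 8.
Substituting into the fruit_count equation gives fruit_count = 16*planting_density - 30.
Require 16*planting_density - 30 ≥ -14, so planting_density ≥ 1.
The smallest integer in [0, 5] satisfying this is 1.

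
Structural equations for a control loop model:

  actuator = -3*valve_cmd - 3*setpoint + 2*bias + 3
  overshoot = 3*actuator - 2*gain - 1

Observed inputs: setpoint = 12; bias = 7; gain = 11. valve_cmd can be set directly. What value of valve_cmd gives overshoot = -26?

valve_cmd = -6

Substituting into the actuator equation gives actuator = -3*valve_cmd - 19.
overshoot becomes -9*valve_cmd - 80.
Solve -9*valve_cmd - 80 = -26: valve_cmd = (-26 + 80) / -9 = -6.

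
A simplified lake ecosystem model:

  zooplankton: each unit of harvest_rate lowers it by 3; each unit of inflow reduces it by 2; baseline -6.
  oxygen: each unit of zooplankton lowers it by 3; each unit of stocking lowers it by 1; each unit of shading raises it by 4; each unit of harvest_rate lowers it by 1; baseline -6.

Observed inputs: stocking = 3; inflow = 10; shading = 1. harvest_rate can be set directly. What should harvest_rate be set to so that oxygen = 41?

Substituting into the zooplankton equation gives zooplankton = -3*harvest_rate - 26.
Substituting into the oxygen equation gives oxygen = 8*harvest_rate + 73.
Solve 8*harvest_rate + 73 = 41: harvest_rate = (41 - 73) / 8 = -4.

harvest_rate = -4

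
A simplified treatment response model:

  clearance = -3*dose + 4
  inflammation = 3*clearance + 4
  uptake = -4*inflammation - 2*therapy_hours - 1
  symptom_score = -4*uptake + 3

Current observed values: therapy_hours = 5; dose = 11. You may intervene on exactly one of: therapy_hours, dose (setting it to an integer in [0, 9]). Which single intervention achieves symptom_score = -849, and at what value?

set dose = 8

Intervening on therapy_hours: symptom_score = 8*therapy_hours - 1321. Reaching -849 requires therapy_hours = 59, outside [0, 9].
Intervening on dose: with other inputs at their observed values, symptom_score = -144*dose + 303. Solving for -849 gives dose = 8, within [0, 9].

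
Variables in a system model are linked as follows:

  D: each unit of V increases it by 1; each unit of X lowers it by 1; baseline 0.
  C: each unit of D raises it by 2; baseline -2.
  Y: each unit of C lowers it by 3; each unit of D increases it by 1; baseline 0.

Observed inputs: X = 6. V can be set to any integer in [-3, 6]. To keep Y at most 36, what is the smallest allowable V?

Substituting into the D equation gives D = V - 6.
Substituting into the C equation gives C = 2*V - 14.
So Y = -5*V + 36.
Require -5*V + 36 ≤ 36, so V ≥ 0.
The smallest integer in [-3, 6] satisfying this is 0.

V = 0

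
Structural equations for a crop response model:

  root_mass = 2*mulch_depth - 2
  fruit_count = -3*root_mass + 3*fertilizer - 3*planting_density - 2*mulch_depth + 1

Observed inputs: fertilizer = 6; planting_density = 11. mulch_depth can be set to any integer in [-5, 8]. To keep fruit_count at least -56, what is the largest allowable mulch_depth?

mulch_depth = 6

Substituting into the fruit_count equation gives fruit_count = -8*mulch_depth - 8.
Require -8*mulch_depth - 8 ≥ -56, so mulch_depth ≤ 6.
The largest integer in [-5, 8] satisfying this is 6.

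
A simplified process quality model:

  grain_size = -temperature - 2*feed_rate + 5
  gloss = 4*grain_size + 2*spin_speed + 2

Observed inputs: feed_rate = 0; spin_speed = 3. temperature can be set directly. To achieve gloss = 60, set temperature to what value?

Substituting into the grain_size equation gives grain_size = -temperature + 5.
Substituting into the gloss equation gives gloss = -4*temperature + 28.
Solve -4*temperature + 28 = 60: temperature = (60 - 28) / -4 = -8.

temperature = -8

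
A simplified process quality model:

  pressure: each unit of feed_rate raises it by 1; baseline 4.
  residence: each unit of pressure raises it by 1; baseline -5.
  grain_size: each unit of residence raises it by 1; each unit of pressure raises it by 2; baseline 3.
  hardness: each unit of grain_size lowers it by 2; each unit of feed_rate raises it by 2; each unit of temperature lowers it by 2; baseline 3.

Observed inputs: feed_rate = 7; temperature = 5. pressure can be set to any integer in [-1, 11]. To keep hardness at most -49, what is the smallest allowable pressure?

Intervening on pressure fixes its value directly, overriding its dependence on feed_rate.
Substituting into the grain_size equation gives grain_size = 3*pressure - 2.
So hardness = -6*pressure + 11.
Require -6*pressure + 11 ≤ -49, so pressure ≥ 10.
The smallest integer in [-1, 11] satisfying this is 10.

pressure = 10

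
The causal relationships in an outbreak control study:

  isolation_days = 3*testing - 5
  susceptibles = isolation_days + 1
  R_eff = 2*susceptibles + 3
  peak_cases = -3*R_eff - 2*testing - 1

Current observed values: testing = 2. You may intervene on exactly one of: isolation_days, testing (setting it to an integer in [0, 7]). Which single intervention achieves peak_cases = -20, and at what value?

Intervening on isolation_days: with other inputs at their observed values, peak_cases = -6*isolation_days - 20. Solving for -20 gives isolation_days = 0, within [0, 7].
Intervening on testing: peak_cases = -20*testing + 14. Reaching -20 requires testing = 17/10, not an integer.

set isolation_days = 0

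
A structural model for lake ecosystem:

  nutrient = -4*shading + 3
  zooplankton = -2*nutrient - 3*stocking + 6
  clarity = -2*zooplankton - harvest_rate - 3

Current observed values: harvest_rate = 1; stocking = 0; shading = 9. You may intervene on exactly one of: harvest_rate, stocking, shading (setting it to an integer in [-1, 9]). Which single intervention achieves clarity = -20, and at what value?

Intervening on harvest_rate: clarity = -harvest_rate - 147. Reaching -20 requires harvest_rate = -127, outside [-1, 9].
Intervening on stocking: clarity = 6*stocking - 148. Reaching -20 requires stocking = 64/3, not an integer.
Intervening on shading: with other inputs at their observed values, clarity = -16*shading - 4. Solving for -20 gives shading = 1, within [-1, 9].

set shading = 1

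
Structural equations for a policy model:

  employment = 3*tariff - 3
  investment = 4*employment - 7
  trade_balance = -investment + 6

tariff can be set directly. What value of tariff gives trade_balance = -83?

tariff = 9

Substituting into the investment equation gives investment = 12*tariff - 19.
trade_balance becomes -12*tariff + 25.
Solve -12*tariff + 25 = -83: tariff = (-83 - 25) / -12 = 9.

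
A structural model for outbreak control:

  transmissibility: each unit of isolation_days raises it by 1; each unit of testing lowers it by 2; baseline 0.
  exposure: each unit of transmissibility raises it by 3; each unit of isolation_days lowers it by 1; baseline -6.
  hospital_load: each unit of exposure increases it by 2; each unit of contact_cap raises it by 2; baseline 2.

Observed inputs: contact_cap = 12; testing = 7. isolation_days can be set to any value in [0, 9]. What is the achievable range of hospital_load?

-70 to -34

Substituting into the transmissibility equation gives transmissibility = isolation_days - 14.
Substituting into the exposure equation gives exposure = 2*isolation_days - 48.
Substituting into the hospital_load equation gives hospital_load = 4*isolation_days - 70.
Linear in isolation_days, so extremes are at the endpoints: isolation_days = 0 gives hospital_load = -70; isolation_days = 9 gives hospital_load = -34.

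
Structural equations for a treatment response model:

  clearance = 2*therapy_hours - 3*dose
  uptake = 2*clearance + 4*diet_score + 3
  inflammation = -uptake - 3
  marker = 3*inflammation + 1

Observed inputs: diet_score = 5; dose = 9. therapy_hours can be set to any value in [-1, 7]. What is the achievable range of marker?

Substituting into the clearance equation gives clearance = 2*therapy_hours - 27.
uptake becomes 4*therapy_hours - 31.
inflammation becomes -4*therapy_hours + 28.
So marker = -12*therapy_hours + 85.
Linear in therapy_hours, so extremes are at the endpoints: therapy_hours = -1 gives marker = 97; therapy_hours = 7 gives marker = 1.

1 to 97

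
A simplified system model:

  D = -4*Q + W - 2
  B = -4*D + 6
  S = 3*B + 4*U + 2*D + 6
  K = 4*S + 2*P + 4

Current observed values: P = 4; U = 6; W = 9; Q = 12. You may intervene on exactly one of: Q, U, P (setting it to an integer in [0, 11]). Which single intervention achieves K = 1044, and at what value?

set Q = 7

Intervening on Q: with other inputs at their observed values, K = 160*Q - 76. Solving for 1044 gives Q = 7, within [0, 11].
Intervening on U: K = 16*U + 1748. Reaching 1044 requires U = -44, outside [0, 11].
Intervening on P: K = 2*P + 1836. Reaching 1044 requires P = -396, outside [0, 11].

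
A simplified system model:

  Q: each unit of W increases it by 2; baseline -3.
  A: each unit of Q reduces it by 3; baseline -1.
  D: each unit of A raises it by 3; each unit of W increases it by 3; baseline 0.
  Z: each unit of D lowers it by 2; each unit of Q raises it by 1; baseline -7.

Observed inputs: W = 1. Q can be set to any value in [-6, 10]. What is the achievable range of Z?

Intervening on Q fixes its value directly, overriding its dependence on W.
Substituting into the D equation gives D = -9*Q.
Substituting into the Z equation gives Z = 19*Q - 7.
Linear in Q, so extremes are at the endpoints: Q = -6 gives Z = -121; Q = 10 gives Z = 183.

-121 to 183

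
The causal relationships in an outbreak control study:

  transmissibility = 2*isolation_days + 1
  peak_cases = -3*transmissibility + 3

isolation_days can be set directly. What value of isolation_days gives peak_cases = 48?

Substituting into the peak_cases equation gives peak_cases = -6*isolation_days.
Solve -6*isolation_days = 48: isolation_days = 48 / -6 = -8.

isolation_days = -8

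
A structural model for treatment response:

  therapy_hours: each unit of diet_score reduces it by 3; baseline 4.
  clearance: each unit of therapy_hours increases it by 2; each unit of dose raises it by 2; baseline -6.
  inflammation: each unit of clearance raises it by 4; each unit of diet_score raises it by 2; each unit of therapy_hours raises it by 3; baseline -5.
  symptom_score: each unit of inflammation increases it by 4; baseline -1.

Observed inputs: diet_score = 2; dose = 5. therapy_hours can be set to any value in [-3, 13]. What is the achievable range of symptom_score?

Intervening on therapy_hours fixes its value directly, overriding its dependence on diet_score.
Substituting into the clearance equation gives clearance = 2*therapy_hours + 4.
Substituting into the inflammation equation gives inflammation = 11*therapy_hours + 15.
So symptom_score = 44*therapy_hours + 59.
Linear in therapy_hours, so extremes are at the endpoints: therapy_hours = -3 gives symptom_score = -73; therapy_hours = 13 gives symptom_score = 631.

-73 to 631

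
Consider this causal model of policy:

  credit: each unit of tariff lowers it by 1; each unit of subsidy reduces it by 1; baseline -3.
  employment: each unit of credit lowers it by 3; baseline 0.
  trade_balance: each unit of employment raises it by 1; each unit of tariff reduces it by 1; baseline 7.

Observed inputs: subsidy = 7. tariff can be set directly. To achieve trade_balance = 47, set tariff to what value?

tariff = 5

Substituting into the credit equation gives credit = -tariff - 10.
This gives employment = 3*tariff + 30.
This gives trade_balance = 2*tariff + 37.
Solve 2*tariff + 37 = 47: tariff = (47 - 37) / 2 = 5.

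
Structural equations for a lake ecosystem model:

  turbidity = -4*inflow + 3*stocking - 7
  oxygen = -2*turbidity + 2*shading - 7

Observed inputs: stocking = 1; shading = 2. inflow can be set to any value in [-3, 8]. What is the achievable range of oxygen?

Substituting into the turbidity equation gives turbidity = -4*inflow - 4.
Substituting into the oxygen equation gives oxygen = 8*inflow + 5.
Linear in inflow, so extremes are at the endpoints: inflow = -3 gives oxygen = -19; inflow = 8 gives oxygen = 69.

-19 to 69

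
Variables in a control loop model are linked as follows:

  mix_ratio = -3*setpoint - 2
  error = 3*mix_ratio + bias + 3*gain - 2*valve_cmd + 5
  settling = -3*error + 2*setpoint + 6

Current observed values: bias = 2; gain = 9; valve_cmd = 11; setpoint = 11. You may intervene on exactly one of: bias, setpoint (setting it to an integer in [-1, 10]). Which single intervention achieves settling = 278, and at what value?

Intervening on bias: settling = -3*bias + 313. Reaching 278 requires bias = 35/3, not an integer.
Intervening on setpoint: with other inputs at their observed values, settling = 29*setpoint - 12. Solving for 278 gives setpoint = 10, within [-1, 10].

set setpoint = 10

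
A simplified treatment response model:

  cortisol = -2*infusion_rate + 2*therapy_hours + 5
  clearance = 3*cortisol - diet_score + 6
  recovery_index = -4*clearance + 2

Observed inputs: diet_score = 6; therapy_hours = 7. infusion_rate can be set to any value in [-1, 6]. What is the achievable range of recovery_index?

Substituting into the cortisol equation gives cortisol = -2*infusion_rate + 19.
Substituting into the clearance equation gives clearance = -6*infusion_rate + 57.
Substituting into the recovery_index equation gives recovery_index = 24*infusion_rate - 226.
Linear in infusion_rate, so extremes are at the endpoints: infusion_rate = -1 gives recovery_index = -250; infusion_rate = 6 gives recovery_index = -82.

-250 to -82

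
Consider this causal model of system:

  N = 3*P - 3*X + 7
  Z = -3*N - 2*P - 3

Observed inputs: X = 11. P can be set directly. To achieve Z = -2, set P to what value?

Substituting into the N equation gives N = 3*P - 26.
So Z = -11*P + 75.
Solve -11*P + 75 = -2: P = (-2 - 75) / -11 = 7.

P = 7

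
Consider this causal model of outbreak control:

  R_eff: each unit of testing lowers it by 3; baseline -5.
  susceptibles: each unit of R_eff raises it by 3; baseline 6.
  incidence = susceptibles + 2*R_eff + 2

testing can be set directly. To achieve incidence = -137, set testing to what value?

testing = 8

Substituting into the susceptibles equation gives susceptibles = -9*testing - 9.
This gives incidence = -15*testing - 17.
Solve -15*testing - 17 = -137: testing = (-137 + 17) / -15 = 8.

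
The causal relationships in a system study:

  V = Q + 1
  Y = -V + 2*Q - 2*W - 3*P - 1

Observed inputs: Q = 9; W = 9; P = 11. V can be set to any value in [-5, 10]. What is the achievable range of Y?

Intervening on V fixes its value directly, overriding its dependence on Q.
Substituting into the Y equation gives Y = -V - 34.
Linear in V, so extremes are at the endpoints: V = -5 gives Y = -29; V = 10 gives Y = -44.

-44 to -29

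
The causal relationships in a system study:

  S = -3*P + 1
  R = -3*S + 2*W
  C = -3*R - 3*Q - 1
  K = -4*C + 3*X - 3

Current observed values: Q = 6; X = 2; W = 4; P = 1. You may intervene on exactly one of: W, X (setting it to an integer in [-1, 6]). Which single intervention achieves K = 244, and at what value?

Intervening on W: K = 24*W + 151. Reaching 244 requires W = 31/8, not an integer.
Intervening on X: with other inputs at their observed values, K = 3*X + 241. Solving for 244 gives X = 1, within [-1, 6].

set X = 1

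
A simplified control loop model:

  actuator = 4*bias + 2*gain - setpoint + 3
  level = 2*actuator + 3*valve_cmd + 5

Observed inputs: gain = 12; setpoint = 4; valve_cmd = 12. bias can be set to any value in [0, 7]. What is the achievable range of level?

Substituting into the actuator equation gives actuator = 4*bias + 23.
This gives level = 8*bias + 87.
Linear in bias, so extremes are at the endpoints: bias = 0 gives level = 87; bias = 7 gives level = 143.

87 to 143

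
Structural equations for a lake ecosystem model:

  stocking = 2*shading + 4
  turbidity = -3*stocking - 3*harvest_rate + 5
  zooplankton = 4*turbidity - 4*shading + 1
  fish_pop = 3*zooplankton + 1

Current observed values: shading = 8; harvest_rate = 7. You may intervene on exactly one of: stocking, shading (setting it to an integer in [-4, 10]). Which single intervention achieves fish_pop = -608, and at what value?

set stocking = 9

Intervening on stocking: with other inputs at their observed values, fish_pop = -36*stocking - 284. Solving for -608 gives stocking = 9, within [-4, 10].
Intervening on shading: fish_pop = -84*shading - 332. Reaching -608 requires shading = 23/7, not an integer.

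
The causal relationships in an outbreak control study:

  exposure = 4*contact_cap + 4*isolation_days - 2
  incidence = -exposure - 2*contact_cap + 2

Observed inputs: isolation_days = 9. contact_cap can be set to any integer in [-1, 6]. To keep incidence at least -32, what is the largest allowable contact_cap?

Substituting into the exposure equation gives exposure = 4*contact_cap + 34.
Substituting into the incidence equation gives incidence = -6*contact_cap - 32.
Require -6*contact_cap - 32 ≥ -32, so contact_cap ≤ 0.
The largest integer in [-1, 6] satisfying this is 0.

contact_cap = 0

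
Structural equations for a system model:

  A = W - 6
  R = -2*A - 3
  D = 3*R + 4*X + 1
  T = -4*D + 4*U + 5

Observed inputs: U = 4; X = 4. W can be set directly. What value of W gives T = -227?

Substituting into the R equation gives R = -2*W + 9.
So D = -6*W + 44.
This gives T = 24*W - 155.
Solve 24*W - 155 = -227: W = (-227 + 155) / 24 = -3.

W = -3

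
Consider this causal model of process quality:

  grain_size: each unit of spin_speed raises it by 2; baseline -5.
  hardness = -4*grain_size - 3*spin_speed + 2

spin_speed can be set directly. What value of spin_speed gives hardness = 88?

Substituting into the hardness equation gives hardness = -11*spin_speed + 22.
Solve -11*spin_speed + 22 = 88: spin_speed = (88 - 22) / -11 = -6.

spin_speed = -6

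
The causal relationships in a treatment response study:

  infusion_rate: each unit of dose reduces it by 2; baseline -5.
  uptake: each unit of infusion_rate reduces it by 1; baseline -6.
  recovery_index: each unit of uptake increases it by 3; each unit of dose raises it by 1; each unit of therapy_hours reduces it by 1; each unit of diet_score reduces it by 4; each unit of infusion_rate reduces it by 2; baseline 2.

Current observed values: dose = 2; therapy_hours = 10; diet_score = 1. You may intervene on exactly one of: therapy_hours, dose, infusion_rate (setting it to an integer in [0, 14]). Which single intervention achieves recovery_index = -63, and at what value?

Intervening on therapy_hours: recovery_index = -therapy_hours + 27. Reaching -63 requires therapy_hours = 90, outside [0, 14].
Intervening on dose: recovery_index = 11*dose - 5. Reaching -63 requires dose = -58/11, not an integer.
Intervening on infusion_rate: with other inputs at their observed values, recovery_index = -5*infusion_rate - 28. Solving for -63 gives infusion_rate = 7, within [0, 14].

set infusion_rate = 7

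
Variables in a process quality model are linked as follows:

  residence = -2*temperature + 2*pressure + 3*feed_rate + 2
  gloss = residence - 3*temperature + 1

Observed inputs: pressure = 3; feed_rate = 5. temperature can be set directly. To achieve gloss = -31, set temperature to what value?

Substituting into the residence equation gives residence = -2*temperature + 23.
So gloss = -5*temperature + 24.
Solve -5*temperature + 24 = -31: temperature = (-31 - 24) / -5 = 11.

temperature = 11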